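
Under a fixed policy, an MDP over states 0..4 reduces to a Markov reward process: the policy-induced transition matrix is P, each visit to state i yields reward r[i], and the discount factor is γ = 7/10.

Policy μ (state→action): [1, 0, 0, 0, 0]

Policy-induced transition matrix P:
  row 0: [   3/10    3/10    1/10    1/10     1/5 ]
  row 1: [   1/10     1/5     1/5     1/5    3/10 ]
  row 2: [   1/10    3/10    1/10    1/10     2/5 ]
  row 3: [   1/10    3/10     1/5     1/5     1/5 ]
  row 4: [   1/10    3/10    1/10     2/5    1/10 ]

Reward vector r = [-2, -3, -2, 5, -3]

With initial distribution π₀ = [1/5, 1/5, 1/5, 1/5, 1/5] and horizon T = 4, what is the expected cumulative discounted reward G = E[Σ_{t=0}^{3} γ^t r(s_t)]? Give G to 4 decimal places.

t=0: π = [0.2000, 0.2000, 0.2000, 0.2000, 0.2000], E[r] = -1.0000, γ^t·E[r] = -1.000000, running G = -1.000000
t=1: π = [0.1400, 0.2800, 0.1400, 0.2000, 0.2400], E[r] = -1.1200, γ^t·E[r] = -0.784000, running G = -1.784000
t=2: π = [0.1280, 0.2720, 0.1480, 0.2200, 0.2320], E[r] = -0.9640, γ^t·E[r] = -0.472360, running G = -2.256360
t=3: π = [0.1256, 0.2728, 0.1492, 0.2188, 0.2336], E[r] = -0.9748, γ^t·E[r] = -0.334356, running G = -2.590716

G = -2.5907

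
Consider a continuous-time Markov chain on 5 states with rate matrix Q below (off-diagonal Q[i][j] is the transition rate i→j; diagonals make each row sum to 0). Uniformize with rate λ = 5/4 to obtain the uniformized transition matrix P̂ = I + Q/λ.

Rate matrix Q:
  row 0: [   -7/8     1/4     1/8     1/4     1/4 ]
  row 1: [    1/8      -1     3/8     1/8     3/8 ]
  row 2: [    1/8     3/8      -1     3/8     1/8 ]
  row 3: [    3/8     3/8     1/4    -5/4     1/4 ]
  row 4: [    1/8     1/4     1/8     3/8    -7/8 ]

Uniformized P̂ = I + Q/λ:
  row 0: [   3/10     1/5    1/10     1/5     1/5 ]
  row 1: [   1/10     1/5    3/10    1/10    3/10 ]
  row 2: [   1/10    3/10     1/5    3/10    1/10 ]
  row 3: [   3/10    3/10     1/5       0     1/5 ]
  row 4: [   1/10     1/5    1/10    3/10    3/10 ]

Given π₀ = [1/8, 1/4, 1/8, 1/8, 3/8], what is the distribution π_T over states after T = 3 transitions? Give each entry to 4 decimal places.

π = [0.1700, 0.2363, 0.1838, 0.1815, 0.2285]

t=0: π = [0.1250, 0.2500, 0.1250, 0.1250, 0.3750]
t=1: π = [0.1500, 0.2250, 0.1750, 0.2000, 0.2500]
t=2: π = [0.1700, 0.2375, 0.1825, 0.1800, 0.2300]
t=3: π = [0.1700, 0.2363, 0.1838, 0.1815, 0.2285]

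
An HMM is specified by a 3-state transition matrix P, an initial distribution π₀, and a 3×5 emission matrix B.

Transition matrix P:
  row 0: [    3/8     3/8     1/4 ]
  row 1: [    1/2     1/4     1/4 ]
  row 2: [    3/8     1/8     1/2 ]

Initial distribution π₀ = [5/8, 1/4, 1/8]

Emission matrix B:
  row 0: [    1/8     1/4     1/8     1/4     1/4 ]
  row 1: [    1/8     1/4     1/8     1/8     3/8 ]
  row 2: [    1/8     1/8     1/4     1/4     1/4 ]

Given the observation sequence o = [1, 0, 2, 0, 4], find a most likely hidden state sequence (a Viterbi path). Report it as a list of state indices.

path = [0, 2, 2, 2, 2]

t=0: δ = [1.562e-01, 6.250e-02, 1.562e-02]  (obs o_0=1)
t=1: δ = [7.324e-03, 7.324e-03, 4.883e-03]  ψ = [0, 0, 0]  (obs o_1=0)
t=2: δ = [4.578e-04, 3.433e-04, 6.104e-04]  ψ = [1, 0, 2]  (obs o_2=2)
t=3: δ = [2.861e-05, 2.146e-05, 3.815e-05]  ψ = [2, 0, 2]  (obs o_3=0)
t=4: δ = [3.576e-06, 4.023e-06, 4.768e-06]  ψ = [2, 0, 2]  (obs o_4=4)
backtrack: best end state = 2; path = [0, 2, 2, 2, 2]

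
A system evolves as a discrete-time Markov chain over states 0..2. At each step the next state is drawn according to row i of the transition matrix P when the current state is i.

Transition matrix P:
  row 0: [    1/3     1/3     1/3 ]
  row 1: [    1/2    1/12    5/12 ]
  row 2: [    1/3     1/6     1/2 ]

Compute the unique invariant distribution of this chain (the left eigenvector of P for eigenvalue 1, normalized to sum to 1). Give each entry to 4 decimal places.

π = [0.3684, 0.2105, 0.4211]

Balance equations π_j = Σ_i π_i·P[i][j]:
  π_0 = 1/3·π_0 + 1/2·π_1 + 1/3·π_2
  π_1 = 1/3·π_0 + 1/12·π_1 + 1/6·π_2
  normalize: π_0 + π_1 + π_2 = 1
Solving the linear system gives exactly π = [7/19, 4/19, 8/19].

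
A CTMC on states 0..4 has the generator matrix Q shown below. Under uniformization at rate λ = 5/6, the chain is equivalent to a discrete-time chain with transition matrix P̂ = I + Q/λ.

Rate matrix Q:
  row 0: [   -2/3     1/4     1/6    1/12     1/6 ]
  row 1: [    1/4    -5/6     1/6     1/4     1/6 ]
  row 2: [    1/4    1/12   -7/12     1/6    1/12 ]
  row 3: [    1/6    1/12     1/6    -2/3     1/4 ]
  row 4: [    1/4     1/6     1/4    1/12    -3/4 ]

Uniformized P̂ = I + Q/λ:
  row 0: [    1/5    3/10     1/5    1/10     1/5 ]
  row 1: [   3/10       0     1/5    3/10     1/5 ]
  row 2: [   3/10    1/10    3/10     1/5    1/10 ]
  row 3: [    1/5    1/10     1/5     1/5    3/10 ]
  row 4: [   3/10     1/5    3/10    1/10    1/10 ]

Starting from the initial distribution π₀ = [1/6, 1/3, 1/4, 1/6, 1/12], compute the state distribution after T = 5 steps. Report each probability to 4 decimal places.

π = [0.2571, 0.1536, 0.2417, 0.1721, 0.1755]

t=0: π = [0.1667, 0.3333, 0.2500, 0.1667, 0.0833]
t=1: π = [0.2667, 0.1083, 0.2333, 0.2083, 0.1833]
t=2: π = [0.2525, 0.1608, 0.2417, 0.1658, 0.1792]
t=3: π = [0.2582, 0.1523, 0.2421, 0.1729, 0.1745]
t=4: π = [0.2569, 0.1539, 0.2417, 0.1720, 0.1756]
t=5: π = [0.2571, 0.1536, 0.2417, 0.1721, 0.1755]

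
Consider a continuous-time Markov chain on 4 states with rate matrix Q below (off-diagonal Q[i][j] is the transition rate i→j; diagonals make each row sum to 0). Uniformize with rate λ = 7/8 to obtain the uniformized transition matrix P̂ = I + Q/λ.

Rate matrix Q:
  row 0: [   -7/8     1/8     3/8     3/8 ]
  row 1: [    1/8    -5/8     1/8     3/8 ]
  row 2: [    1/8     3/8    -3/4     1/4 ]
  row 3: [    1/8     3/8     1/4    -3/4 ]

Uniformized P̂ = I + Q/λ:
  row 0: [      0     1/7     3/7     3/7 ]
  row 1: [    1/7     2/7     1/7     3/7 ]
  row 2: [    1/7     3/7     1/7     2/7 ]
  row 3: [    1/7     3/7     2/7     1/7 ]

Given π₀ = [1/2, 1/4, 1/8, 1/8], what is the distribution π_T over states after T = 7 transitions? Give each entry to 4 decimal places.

t=0: π = [0.5000, 0.2500, 0.1250, 0.1250]
t=1: π = [0.0714, 0.2500, 0.3036, 0.3750]
t=2: π = [0.1327, 0.3724, 0.2168, 0.2781]
t=3: π = [0.1239, 0.3375, 0.2205, 0.3181]
t=4: π = [0.1252, 0.3450, 0.2237, 0.3062]
t=5: π = [0.1250, 0.3435, 0.2224, 0.3091]
t=6: π = [0.1250, 0.3438, 0.2227, 0.3085]
t=7: π = [0.1250, 0.3437, 0.2226, 0.3086]

π = [0.1250, 0.3437, 0.2226, 0.3086]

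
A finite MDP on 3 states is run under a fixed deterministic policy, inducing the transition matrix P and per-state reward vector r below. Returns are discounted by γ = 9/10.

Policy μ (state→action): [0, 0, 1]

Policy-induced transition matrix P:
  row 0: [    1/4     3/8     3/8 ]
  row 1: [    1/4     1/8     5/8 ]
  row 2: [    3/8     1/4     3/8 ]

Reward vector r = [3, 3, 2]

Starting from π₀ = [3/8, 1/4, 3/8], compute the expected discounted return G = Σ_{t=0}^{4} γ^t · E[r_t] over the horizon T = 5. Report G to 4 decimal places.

G = 10.5513

t=0: π = [0.3750, 0.2500, 0.3750], E[r] = 2.6250, γ^t·E[r] = 2.625000, running G = 2.625000
t=1: π = [0.2969, 0.2656, 0.4375], E[r] = 2.5625, γ^t·E[r] = 2.306250, running G = 4.931250
t=2: π = [0.3047, 0.2539, 0.4414], E[r] = 2.5586, γ^t·E[r] = 2.072461, running G = 7.003711
t=3: π = [0.3052, 0.2563, 0.4385], E[r] = 2.5615, γ^t·E[r] = 1.867351, running G = 8.871062
t=4: π = [0.3048, 0.2561, 0.4391], E[r] = 2.5609, γ^t·E[r] = 1.680215, running G = 10.551277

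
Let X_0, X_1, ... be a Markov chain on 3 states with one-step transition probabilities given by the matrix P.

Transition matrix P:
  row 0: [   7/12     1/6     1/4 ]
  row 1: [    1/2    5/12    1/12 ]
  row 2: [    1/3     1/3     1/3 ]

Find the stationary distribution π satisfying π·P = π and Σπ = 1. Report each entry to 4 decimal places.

Balance equations π_j = Σ_i π_i·P[i][j]:
  π_0 = 7/12·π_0 + 1/2·π_1 + 1/3·π_2
  π_1 = 1/6·π_0 + 5/12·π_1 + 1/3·π_2
  normalize: π_0 + π_1 + π_2 = 1
Solving the linear system gives exactly π = [52/103, 28/103, 23/103].

π = [0.5049, 0.2718, 0.2233]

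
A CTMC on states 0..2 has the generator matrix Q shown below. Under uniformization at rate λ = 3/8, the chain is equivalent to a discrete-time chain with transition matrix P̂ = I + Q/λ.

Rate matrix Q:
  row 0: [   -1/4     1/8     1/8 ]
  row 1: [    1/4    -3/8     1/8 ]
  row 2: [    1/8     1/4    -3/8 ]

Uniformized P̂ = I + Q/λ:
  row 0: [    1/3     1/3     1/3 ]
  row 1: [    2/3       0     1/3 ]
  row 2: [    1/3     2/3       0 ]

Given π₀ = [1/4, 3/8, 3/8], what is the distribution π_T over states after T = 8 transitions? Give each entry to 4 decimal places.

t=0: π = [0.2500, 0.3750, 0.3750]
t=1: π = [0.4583, 0.3333, 0.2083]
t=2: π = [0.4444, 0.2917, 0.2639]
t=3: π = [0.4306, 0.3241, 0.2454]
t=4: π = [0.4414, 0.3071, 0.2515]
t=5: π = [0.4357, 0.3148, 0.2495]
t=6: π = [0.4383, 0.3116, 0.2502]
t=7: π = [0.4372, 0.3129, 0.2499]
t=8: π = [0.4376, 0.3124, 0.2500]

π = [0.4376, 0.3124, 0.2500]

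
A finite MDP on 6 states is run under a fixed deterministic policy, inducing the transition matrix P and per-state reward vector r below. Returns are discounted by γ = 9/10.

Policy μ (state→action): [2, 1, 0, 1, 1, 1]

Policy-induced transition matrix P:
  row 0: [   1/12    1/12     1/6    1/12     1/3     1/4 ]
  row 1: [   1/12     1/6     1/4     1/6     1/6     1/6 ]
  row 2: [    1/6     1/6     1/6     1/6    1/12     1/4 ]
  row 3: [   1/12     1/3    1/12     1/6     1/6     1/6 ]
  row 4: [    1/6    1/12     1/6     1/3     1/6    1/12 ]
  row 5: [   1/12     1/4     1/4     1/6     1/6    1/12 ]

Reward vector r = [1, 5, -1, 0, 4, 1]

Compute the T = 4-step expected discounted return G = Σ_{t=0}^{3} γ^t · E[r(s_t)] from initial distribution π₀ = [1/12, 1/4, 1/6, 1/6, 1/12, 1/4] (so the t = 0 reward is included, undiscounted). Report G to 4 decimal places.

G = 5.9460

t=0: π = [0.0833, 0.2500, 0.1667, 0.1667, 0.0833, 0.2500], E[r] = 1.7500, γ^t·E[r] = 1.750000, running G = 1.750000
t=1: π = [0.1042, 0.2014, 0.1944, 0.1736, 0.1667, 0.1597], E[r] = 1.7431, γ^t·E[r] = 1.568750, running G = 3.318750
t=2: π = [0.1134, 0.1863, 0.1823, 0.1858, 0.1678, 0.1644], E[r] = 1.6985, γ^t·E[r] = 1.375781, running G = 4.694531
t=3: π = [0.1125, 0.1879, 0.1804, 0.1852, 0.1704, 0.1636], E[r] = 1.7167, γ^t·E[r] = 1.251457, running G = 5.945988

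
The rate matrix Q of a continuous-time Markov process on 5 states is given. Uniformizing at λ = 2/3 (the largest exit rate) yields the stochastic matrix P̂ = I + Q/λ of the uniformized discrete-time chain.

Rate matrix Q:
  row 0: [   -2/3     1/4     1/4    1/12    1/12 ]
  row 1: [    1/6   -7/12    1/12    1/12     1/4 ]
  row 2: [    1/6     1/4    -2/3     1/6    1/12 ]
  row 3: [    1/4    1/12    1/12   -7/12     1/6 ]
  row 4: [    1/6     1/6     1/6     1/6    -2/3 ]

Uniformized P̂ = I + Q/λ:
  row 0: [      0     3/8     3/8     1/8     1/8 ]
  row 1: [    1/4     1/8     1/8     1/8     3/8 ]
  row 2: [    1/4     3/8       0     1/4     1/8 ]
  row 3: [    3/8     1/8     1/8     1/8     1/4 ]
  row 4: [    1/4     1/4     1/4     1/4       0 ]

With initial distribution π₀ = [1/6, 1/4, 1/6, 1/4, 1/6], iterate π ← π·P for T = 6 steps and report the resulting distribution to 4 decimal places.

t=0: π = [0.1667, 0.2500, 0.1667, 0.2500, 0.1667]
t=1: π = [0.2396, 0.2292, 0.1667, 0.1667, 0.1979]
t=2: π = [0.2109, 0.2513, 0.1888, 0.1706, 0.1784]
t=3: π = [0.2186, 0.2472, 0.1764, 0.1709, 0.1868]
t=4: π = [0.2167, 0.2471, 0.1809, 0.1704, 0.1848]
t=5: π = [0.2171, 0.2475, 0.1797, 0.1707, 0.1850]
t=6: π = [0.2171, 0.2473, 0.1799, 0.1706, 0.1851]

π = [0.2171, 0.2473, 0.1799, 0.1706, 0.1851]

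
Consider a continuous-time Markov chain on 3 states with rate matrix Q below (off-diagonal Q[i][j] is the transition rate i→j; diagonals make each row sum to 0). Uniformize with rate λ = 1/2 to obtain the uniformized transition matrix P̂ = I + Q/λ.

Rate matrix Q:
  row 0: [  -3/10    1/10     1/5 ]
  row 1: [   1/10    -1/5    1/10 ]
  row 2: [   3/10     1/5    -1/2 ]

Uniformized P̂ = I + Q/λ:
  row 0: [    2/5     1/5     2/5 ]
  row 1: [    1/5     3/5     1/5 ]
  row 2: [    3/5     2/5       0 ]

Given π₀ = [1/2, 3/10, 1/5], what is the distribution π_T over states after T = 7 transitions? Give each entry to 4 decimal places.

t=0: π = [0.5000, 0.3000, 0.2000]
t=1: π = [0.3800, 0.3600, 0.2600]
t=2: π = [0.3800, 0.3960, 0.2240]
t=3: π = [0.3656, 0.4032, 0.2312]
t=4: π = [0.3656, 0.4075, 0.2269]
t=5: π = [0.3639, 0.4084, 0.2277]
t=6: π = [0.3639, 0.4089, 0.2272]
t=7: π = [0.3637, 0.4090, 0.2273]

π = [0.3637, 0.4090, 0.2273]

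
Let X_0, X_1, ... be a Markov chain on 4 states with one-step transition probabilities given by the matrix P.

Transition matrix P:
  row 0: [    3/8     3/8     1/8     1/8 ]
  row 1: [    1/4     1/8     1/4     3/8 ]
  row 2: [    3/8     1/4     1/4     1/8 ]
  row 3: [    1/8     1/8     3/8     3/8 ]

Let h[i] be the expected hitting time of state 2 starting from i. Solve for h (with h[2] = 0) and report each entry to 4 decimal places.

h = [4.5714, 3.8571, 0.0000, 3.2857]

First-step conditioning: h[2] = 0; for i ≠ 2, h[i] = 1 + Σ_k P[i][k]·h[k].
  h[0] = 1 + 3/8·h[0] + 3/8·h[1] + 1/8·h[3]
  h[1] = 1 + 1/4·h[0] + 1/8·h[1] + 3/8·h[3]
  h[3] = 1 + 1/8·h[0] + 1/8·h[1] + 3/8·h[3]
Solving the 3×3 linear system over states ≠ 2 gives exactly h = [32/7, 27/7, 0, 23/7] (h[2] = 0 is the target).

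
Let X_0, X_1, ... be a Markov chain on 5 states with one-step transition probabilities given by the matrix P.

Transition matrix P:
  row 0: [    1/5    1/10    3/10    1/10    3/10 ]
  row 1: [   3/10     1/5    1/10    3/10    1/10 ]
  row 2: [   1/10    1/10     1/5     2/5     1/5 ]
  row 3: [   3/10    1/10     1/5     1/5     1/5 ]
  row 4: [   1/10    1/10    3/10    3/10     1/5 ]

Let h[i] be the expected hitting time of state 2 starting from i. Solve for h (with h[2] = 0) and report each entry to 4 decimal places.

First-step conditioning: h[2] = 0; for i ≠ 2, h[i] = 1 + Σ_k P[i][k]·h[k].
  h[0] = 1 + 1/5·h[0] + 1/10·h[1] + 1/10·h[3] + 3/10·h[4]
  h[1] = 1 + 3/10·h[0] + 1/5·h[1] + 3/10·h[3] + 1/10·h[4]
  h[3] = 1 + 3/10·h[0] + 1/10·h[1] + 1/5·h[3] + 1/5·h[4]
  h[4] = 1 + 1/10·h[0] + 1/10·h[1] + 3/10·h[3] + 1/5·h[4]
Solving the 4×4 linear system over states ≠ 2 gives exactly h = [4545/1177, 5645/1177, 0, 5040/1177, 4635/1177] (h[2] = 0 is the target).

h = [3.8615, 4.7961, 0.0000, 4.2821, 3.9380]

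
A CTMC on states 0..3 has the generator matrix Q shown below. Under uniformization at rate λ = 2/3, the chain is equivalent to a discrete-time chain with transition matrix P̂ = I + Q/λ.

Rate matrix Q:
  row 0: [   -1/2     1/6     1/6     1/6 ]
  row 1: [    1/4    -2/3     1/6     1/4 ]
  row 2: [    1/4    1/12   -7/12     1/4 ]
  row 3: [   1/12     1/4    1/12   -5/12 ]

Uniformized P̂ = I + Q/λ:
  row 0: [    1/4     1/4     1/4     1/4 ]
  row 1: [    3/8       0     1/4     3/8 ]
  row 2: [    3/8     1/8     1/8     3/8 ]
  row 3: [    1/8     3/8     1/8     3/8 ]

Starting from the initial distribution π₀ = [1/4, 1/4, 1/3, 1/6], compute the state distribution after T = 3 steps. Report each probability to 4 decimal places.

π = [0.2593, 0.2122, 0.1849, 0.3436]

t=0: π = [0.2500, 0.2500, 0.3333, 0.1667]
t=1: π = [0.3021, 0.1667, 0.1875, 0.3438]
t=2: π = [0.2513, 0.2279, 0.1836, 0.3372]
t=3: π = [0.2593, 0.2122, 0.1849, 0.3436]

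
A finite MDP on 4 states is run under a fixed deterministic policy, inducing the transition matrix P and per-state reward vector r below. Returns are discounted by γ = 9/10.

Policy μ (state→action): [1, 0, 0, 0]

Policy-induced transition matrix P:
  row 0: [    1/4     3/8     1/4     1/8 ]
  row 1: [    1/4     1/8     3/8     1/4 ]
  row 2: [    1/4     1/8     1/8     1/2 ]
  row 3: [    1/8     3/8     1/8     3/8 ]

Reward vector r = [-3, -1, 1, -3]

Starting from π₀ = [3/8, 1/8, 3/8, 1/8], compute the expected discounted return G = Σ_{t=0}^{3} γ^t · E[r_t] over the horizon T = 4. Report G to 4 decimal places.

t=0: π = [0.3750, 0.1250, 0.3750, 0.1250], E[r] = -1.2500, γ^t·E[r] = -1.250000, running G = -1.250000
t=1: π = [0.2344, 0.2500, 0.2031, 0.3125], E[r] = -1.6875, γ^t·E[r] = -1.518750, running G = -2.768750
t=2: π = [0.2109, 0.2617, 0.2168, 0.3105], E[r] = -1.6094, γ^t·E[r] = -1.303594, running G = -4.072344
t=3: π = [0.2112, 0.2554, 0.2168, 0.3167], E[r] = -1.6221, γ^t·E[r] = -1.182489, running G = -5.254833

G = -5.2548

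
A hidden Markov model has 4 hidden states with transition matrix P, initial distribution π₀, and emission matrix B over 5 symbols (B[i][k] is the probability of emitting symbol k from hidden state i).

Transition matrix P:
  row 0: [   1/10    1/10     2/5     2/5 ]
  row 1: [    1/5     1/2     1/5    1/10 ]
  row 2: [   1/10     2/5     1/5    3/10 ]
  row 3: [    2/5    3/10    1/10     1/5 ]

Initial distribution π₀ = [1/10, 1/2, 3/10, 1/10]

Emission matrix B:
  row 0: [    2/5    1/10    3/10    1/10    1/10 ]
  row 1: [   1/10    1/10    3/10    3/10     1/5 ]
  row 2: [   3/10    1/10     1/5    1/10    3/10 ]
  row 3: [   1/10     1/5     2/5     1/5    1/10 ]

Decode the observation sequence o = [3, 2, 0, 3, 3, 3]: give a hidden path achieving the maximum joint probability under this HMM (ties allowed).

t=0: δ = [1.000e-02, 1.500e-01, 3.000e-02, 2.000e-02]  (obs o_0=3)
t=1: δ = [9.000e-03, 2.250e-02, 6.000e-03, 6.000e-03]  ψ = [1, 1, 1, 1]  (obs o_1=2)
t=2: δ = [1.800e-03, 1.125e-03, 1.350e-03, 3.600e-04]  ψ = [1, 1, 1, 0]  (obs o_2=0)
t=3: δ = [2.250e-05, 1.688e-04, 7.200e-05, 1.440e-04]  ψ = [1, 1, 0, 0]  (obs o_3=3)
t=4: δ = [5.760e-06, 2.531e-05, 3.375e-06, 5.760e-06]  ψ = [3, 1, 1, 3]  (obs o_4=3)
t=5: δ = [5.063e-07, 3.797e-06, 5.063e-07, 5.063e-07]  ψ = [1, 1, 1, 1]  (obs o_5=3)
backtrack: best end state = 1; path = [1, 1, 1, 1, 1, 1]

path = [1, 1, 1, 1, 1, 1]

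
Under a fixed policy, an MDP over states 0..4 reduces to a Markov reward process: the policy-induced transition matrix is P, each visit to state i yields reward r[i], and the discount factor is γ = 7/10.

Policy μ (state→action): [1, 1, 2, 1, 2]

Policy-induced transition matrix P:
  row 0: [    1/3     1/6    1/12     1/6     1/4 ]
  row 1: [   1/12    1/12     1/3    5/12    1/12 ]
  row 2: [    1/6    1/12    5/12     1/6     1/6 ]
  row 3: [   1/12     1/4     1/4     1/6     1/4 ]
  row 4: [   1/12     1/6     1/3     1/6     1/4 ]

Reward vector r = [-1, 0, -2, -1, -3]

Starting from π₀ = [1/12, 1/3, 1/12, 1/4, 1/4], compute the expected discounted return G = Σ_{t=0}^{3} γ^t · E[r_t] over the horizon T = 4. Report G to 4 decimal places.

G = -3.6139

t=0: π = [0.0833, 0.3333, 0.0833, 0.2500, 0.2500], E[r] = -1.2500, γ^t·E[r] = -1.250000, running G = -1.250000
t=1: π = [0.1111, 0.1528, 0.2986, 0.2500, 0.1875], E[r] = -1.5208, γ^t·E[r] = -1.064583, running G = -2.314583
t=2: π = [0.1360, 0.1499, 0.3096, 0.2049, 0.1997], E[r] = -1.5590, γ^t·E[r] = -0.763924, running G = -3.078507
t=3: π = [0.1431, 0.1454, 0.3081, 0.2041, 0.1992], E[r] = -1.5611, γ^t·E[r] = -0.535441, running G = -3.613948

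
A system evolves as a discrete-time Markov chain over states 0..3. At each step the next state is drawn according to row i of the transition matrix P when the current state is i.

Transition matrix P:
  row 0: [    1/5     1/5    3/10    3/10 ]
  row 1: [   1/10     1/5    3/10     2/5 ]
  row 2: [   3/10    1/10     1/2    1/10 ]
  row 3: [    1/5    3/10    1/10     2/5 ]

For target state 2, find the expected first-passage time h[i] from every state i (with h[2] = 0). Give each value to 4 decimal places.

h = [4.3842, 4.4828, 0.0000, 5.3695]

First-step conditioning: h[2] = 0; for i ≠ 2, h[i] = 1 + Σ_k P[i][k]·h[k].
  h[0] = 1 + 1/5·h[0] + 1/5·h[1] + 3/10·h[3]
  h[1] = 1 + 1/10·h[0] + 1/5·h[1] + 2/5·h[3]
  h[3] = 1 + 1/5·h[0] + 3/10·h[1] + 2/5·h[3]
Solving the 3×3 linear system over states ≠ 2 gives exactly h = [890/203, 130/29, 0, 1090/203] (h[2] = 0 is the target).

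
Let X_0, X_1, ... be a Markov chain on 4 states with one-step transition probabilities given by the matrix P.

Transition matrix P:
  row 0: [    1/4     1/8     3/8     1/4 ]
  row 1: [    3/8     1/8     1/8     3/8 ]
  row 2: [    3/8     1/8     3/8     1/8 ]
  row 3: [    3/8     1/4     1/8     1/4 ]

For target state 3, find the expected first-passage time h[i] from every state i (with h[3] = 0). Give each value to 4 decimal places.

First-step conditioning: h[3] = 0; for i ≠ 3, h[i] = 1 + Σ_k P[i][k]·h[k].
  h[0] = 1 + 1/4·h[0] + 1/8·h[1] + 3/8·h[2]
  h[1] = 1 + 3/8·h[0] + 1/8·h[1] + 1/8·h[2]
  h[2] = 1 + 3/8·h[0] + 1/8·h[1] + 3/8·h[2]
Solving the 3×3 linear system over states ≠ 3 gives exactly h = [256/57, 72/19, 96/19, 0] (h[3] = 0 is the target).

h = [4.4912, 3.7895, 5.0526, 0.0000]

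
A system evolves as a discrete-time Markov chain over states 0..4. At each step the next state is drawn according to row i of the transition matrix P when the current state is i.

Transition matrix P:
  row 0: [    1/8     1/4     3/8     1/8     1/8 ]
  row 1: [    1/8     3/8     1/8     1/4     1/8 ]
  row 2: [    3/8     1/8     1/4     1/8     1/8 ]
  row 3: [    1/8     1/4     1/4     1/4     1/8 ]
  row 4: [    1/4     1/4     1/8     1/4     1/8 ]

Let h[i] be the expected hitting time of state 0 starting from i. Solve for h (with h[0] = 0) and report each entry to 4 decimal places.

First-step conditioning: h[0] = 0; for i ≠ 0, h[i] = 1 + Σ_k P[i][k]·h[k].
  h[1] = 1 + 3/8·h[1] + 1/8·h[2] + 1/4·h[3] + 1/8·h[4]
  h[2] = 1 + 1/8·h[1] + 1/4·h[2] + 1/8·h[3] + 1/8·h[4]
  h[3] = 1 + 1/4·h[1] + 1/4·h[2] + 1/4·h[3] + 1/8·h[4]
  h[4] = 1 + 1/4·h[1] + 1/8·h[2] + 1/4·h[3] + 1/8·h[4]
Solving the 4×4 linear system over states ≠ 0 gives exactly h = [0, 3648/673, 2624/673, 3520/673, 3192/673] (h[0] = 0 is the target).

h = [0.0000, 5.4205, 3.8990, 5.2303, 4.7429]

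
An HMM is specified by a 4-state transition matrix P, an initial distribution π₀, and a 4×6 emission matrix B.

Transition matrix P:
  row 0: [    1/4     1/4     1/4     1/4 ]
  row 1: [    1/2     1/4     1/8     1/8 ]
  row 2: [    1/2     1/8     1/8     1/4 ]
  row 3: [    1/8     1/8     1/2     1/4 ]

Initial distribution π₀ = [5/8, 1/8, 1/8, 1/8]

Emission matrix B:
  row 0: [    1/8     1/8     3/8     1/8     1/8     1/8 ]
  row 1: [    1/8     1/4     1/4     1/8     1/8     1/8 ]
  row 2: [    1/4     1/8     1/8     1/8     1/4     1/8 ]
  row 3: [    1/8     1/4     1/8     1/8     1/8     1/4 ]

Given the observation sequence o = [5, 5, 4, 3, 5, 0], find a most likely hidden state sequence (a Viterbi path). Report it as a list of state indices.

t=0: δ = [7.812e-02, 1.562e-02, 1.562e-02, 3.125e-02]  (obs o_0=5)
t=1: δ = [2.441e-03, 2.441e-03, 2.441e-03, 4.883e-03]  ψ = [0, 0, 0, 0]  (obs o_1=5)
t=2: δ = [1.526e-04, 7.629e-05, 6.104e-04, 1.526e-04]  ψ = [1, 0, 3, 3]  (obs o_2=4)
t=3: δ = [3.815e-05, 9.537e-06, 9.537e-06, 1.907e-05]  ψ = [2, 2, 2, 2]  (obs o_3=3)
t=4: δ = [1.192e-06, 1.192e-06, 1.192e-06, 2.384e-06]  ψ = [0, 0, 0, 0]  (obs o_4=5)
t=5: δ = [7.451e-08, 3.725e-08, 2.980e-07, 7.451e-08]  ψ = [1, 0, 3, 3]  (obs o_5=0)
backtrack: best end state = 2; path = [0, 3, 2, 0, 3, 2]

path = [0, 3, 2, 0, 3, 2]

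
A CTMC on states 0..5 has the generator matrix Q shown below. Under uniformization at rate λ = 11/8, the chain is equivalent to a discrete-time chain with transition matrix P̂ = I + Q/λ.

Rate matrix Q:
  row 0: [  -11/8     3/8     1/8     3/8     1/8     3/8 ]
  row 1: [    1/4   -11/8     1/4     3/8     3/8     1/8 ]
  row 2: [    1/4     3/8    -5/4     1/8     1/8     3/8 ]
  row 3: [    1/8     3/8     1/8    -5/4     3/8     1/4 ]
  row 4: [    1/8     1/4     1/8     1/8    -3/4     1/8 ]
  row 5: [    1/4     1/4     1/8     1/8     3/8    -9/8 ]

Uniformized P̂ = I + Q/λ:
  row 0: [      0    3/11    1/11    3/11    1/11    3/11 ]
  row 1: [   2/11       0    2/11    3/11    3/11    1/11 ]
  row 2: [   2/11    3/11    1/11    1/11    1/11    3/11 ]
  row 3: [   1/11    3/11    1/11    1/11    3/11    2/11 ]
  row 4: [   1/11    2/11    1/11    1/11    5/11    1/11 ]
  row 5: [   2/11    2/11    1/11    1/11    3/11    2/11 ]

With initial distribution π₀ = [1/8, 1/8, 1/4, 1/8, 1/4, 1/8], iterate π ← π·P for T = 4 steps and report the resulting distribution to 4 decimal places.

π = [0.1212, 0.1822, 0.1077, 0.1463, 0.2824, 0.1602]

t=0: π = [0.1250, 0.1250, 0.2500, 0.1250, 0.2500, 0.1250]
t=1: π = [0.1250, 0.2045, 0.1023, 0.1364, 0.2500, 0.1818]
t=2: π = [0.1240, 0.1777, 0.1095, 0.1508, 0.2769, 0.1612]
t=3: π = [0.1204, 0.1844, 0.1071, 0.1458, 0.2806, 0.1617]
t=4: π = [0.1212, 0.1822, 0.1077, 0.1463, 0.2824, 0.1602]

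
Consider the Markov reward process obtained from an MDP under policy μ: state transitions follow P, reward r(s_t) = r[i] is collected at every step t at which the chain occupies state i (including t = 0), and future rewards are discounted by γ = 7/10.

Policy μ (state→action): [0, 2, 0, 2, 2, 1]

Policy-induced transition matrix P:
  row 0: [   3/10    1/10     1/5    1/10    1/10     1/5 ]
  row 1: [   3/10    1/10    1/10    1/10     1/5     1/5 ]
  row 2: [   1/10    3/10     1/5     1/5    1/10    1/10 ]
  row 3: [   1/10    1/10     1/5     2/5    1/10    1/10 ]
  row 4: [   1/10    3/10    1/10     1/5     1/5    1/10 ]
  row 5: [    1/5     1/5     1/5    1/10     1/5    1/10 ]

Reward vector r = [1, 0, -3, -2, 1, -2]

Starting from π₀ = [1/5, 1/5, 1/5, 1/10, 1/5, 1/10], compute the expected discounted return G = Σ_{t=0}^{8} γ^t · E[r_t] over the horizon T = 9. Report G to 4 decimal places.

t=0: π = [0.2000, 0.2000, 0.2000, 0.1000, 0.2000, 0.1000], E[r] = -0.6000, γ^t·E[r] = -0.600000, running G = -0.600000
t=1: π = [0.1900, 0.1900, 0.1600, 0.1700, 0.1500, 0.1400], E[r] = -0.7600, γ^t·E[r] = -0.532000, running G = -1.132000
t=2: π = [0.1900, 0.1760, 0.1660, 0.1820, 0.1480, 0.1380], E[r] = -0.8000, γ^t·E[r] = -0.392000, running G = -1.524000
t=3: π = [0.1870, 0.1766, 0.1676, 0.1860, 0.1462, 0.1366], E[r] = -0.8148, γ^t·E[r] = -0.279476, running G = -1.803476
t=4: π = [0.1864, 0.1764, 0.1677, 0.1872, 0.1459, 0.1364], E[r] = -0.8179, γ^t·E[r] = -0.196383, running G = -1.999859
t=5: π = [0.1862, 0.1764, 0.1678, 0.1875, 0.1459, 0.1363], E[r] = -0.8188, γ^t·E[r] = -0.137620, running G = -2.137479
t=6: π = [0.1861, 0.1764, 0.1678, 0.1876, 0.1459, 0.1363], E[r] = -0.8191, γ^t·E[r] = -0.096365, running G = -2.233844
t=7: π = [0.1861, 0.1764, 0.1678, 0.1876, 0.1458, 0.1362], E[r] = -0.8192, γ^t·E[r] = -0.067462, running G = -2.301305
t=8: π = [0.1861, 0.1764, 0.1678, 0.1877, 0.1458, 0.1362], E[r] = -0.8192, γ^t·E[r] = -0.047224, running G = -2.348530

G = -2.3485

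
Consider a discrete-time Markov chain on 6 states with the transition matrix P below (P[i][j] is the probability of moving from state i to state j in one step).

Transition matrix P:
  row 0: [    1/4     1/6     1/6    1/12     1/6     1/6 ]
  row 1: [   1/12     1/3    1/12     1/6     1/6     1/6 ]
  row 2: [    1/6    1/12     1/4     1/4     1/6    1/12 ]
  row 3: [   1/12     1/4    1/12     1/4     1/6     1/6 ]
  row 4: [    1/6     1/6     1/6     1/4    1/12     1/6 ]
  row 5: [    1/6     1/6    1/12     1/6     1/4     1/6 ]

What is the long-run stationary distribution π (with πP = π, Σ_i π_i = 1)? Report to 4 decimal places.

π = [0.1453, 0.2064, 0.1311, 0.1956, 0.1658, 0.1557]

Balance equations π_j = Σ_i π_i·P[i][j]:
  π_0 = 1/4·π_0 + 1/12·π_1 + 1/6·π_2 + 1/12·π_3 + 1/6·π_4 + 1/6·π_5
  π_1 = 1/6·π_0 + 1/3·π_1 + 1/12·π_2 + 1/4·π_3 + 1/6·π_4 + 1/6·π_5
  π_2 = 1/6·π_0 + 1/12·π_1 + 1/4·π_2 + 1/12·π_3 + 1/6·π_4 + 1/12·π_5
  π_3 = 1/12·π_0 + 1/6·π_1 + 1/4·π_2 + 1/4·π_3 + 1/4·π_4 + 1/6·π_5
  π_4 = 1/6·π_0 + 1/6·π_1 + 1/6·π_2 + 1/6·π_3 + 1/12·π_4 + 1/4·π_5
  normalize: π_0 + π_1 + π_2 + π_3 + π_4 + π_5 = 1
Solving the linear system gives exactly π = [749/5156, 11709/56716, 169/1289, 5547/28358, 855/5156, 803/5156].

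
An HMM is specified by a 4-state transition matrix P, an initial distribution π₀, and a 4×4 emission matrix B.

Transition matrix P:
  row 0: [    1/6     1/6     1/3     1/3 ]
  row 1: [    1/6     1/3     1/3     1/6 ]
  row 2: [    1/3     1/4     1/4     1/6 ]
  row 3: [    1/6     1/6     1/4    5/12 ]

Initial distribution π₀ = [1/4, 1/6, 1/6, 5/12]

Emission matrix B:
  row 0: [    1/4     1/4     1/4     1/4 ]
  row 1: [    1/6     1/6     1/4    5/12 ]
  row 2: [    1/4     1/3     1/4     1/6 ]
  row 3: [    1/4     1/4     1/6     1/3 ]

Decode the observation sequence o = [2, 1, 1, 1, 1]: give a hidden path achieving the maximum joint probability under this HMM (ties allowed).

t=0: δ = [6.250e-02, 4.167e-02, 4.167e-02, 6.944e-02]  (obs o_0=2)
t=1: δ = [3.472e-03, 2.315e-03, 6.944e-03, 7.234e-03]  ψ = [2, 1, 0, 3]  (obs o_1=1)
t=2: δ = [5.787e-04, 2.894e-04, 6.028e-04, 7.535e-04]  ψ = [2, 2, 3, 3]  (obs o_2=1)
t=3: δ = [5.023e-05, 2.512e-05, 6.430e-05, 7.849e-05]  ψ = [2, 2, 0, 3]  (obs o_3=1)
t=4: δ = [5.358e-06, 2.679e-06, 6.541e-06, 8.176e-06]  ψ = [2, 2, 3, 3]  (obs o_4=1)
backtrack: best end state = 3; path = [3, 3, 3, 3, 3]

path = [3, 3, 3, 3, 3]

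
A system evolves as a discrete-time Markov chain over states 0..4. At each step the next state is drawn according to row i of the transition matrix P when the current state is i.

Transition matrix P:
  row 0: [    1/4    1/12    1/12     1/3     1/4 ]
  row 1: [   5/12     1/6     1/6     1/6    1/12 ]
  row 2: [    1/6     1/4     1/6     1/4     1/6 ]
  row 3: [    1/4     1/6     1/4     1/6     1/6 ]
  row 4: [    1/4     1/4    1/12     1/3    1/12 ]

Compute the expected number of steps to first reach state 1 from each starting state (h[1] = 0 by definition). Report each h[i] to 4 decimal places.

h = [6.2281, 0.0000, 5.2243, 5.7034, 5.3384]

First-step conditioning: h[1] = 0; for i ≠ 1, h[i] = 1 + Σ_k P[i][k]·h[k].
  h[0] = 1 + 1/4·h[0] + 1/12·h[2] + 1/3·h[3] + 1/4·h[4]
  h[2] = 1 + 1/6·h[0] + 1/6·h[2] + 1/4·h[3] + 1/6·h[4]
  h[3] = 1 + 1/4·h[0] + 1/4·h[2] + 1/6·h[3] + 1/6·h[4]
  h[4] = 1 + 1/4·h[0] + 1/12·h[2] + 1/3·h[3] + 1/12·h[4]
Solving the 4×4 linear system over states ≠ 1 gives exactly h = [1638/263, 0, 1374/263, 1500/263, 1404/263] (h[1] = 0 is the target).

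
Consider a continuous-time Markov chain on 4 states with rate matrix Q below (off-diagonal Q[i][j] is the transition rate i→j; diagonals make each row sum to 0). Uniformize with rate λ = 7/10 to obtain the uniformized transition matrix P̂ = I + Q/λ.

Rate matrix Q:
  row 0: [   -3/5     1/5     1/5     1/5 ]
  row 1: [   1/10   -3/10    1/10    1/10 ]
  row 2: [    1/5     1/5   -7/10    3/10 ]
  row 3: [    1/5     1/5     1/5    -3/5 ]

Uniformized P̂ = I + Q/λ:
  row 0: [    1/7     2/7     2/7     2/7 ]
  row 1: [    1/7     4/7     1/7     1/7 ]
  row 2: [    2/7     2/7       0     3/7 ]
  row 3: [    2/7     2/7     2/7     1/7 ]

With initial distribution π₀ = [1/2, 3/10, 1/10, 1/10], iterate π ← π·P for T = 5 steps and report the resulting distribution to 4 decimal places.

π = [0.2000, 0.3998, 0.1780, 0.2221]

t=0: π = [0.5000, 0.3000, 0.1000, 0.1000]
t=1: π = [0.1714, 0.3714, 0.2143, 0.2429]
t=2: π = [0.2082, 0.3918, 0.1714, 0.2286]
t=3: π = [0.2000, 0.3977, 0.1808, 0.2216]
t=4: π = [0.2003, 0.3993, 0.1773, 0.2231]
t=5: π = [0.2000, 0.3998, 0.1780, 0.2221]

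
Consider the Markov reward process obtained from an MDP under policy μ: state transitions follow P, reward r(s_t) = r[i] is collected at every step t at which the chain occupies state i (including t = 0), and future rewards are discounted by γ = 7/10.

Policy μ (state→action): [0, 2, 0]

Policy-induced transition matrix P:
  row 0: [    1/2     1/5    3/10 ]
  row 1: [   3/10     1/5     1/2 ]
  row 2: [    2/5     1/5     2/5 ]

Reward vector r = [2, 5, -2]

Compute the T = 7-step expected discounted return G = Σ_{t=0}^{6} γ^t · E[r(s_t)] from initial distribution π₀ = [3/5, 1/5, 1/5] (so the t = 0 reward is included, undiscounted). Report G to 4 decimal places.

t=0: π = [0.6000, 0.2000, 0.2000], E[r] = 1.8000, γ^t·E[r] = 1.800000, running G = 1.800000
t=1: π = [0.4400, 0.2000, 0.3600], E[r] = 1.1600, γ^t·E[r] = 0.812000, running G = 2.612000
t=2: π = [0.4240, 0.2000, 0.3760], E[r] = 1.0960, γ^t·E[r] = 0.537040, running G = 3.149040
t=3: π = [0.4224, 0.2000, 0.3776], E[r] = 1.0896, γ^t·E[r] = 0.373733, running G = 3.522773
t=4: π = [0.4222, 0.2000, 0.3778], E[r] = 1.0890, γ^t·E[r] = 0.261459, running G = 3.784232
t=5: π = [0.4222, 0.2000, 0.3778], E[r] = 1.0889, γ^t·E[r] = 0.183011, running G = 3.967243
t=6: π = [0.4222, 0.2000, 0.3778], E[r] = 1.0889, γ^t·E[r] = 0.128107, running G = 4.095350

G = 4.0953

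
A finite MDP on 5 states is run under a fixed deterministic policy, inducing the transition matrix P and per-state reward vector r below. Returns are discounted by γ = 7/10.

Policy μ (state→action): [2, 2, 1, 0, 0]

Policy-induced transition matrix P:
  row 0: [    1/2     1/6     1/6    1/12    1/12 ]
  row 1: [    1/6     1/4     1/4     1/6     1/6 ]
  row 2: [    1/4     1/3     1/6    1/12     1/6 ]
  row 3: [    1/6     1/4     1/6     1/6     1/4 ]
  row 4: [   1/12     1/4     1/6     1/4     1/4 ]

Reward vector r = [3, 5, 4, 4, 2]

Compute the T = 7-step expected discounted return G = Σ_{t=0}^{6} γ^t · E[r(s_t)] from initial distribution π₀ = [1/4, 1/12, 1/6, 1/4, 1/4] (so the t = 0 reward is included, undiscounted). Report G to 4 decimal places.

t=0: π = [0.2500, 0.0833, 0.1667, 0.2500, 0.2500], E[r] = 3.3333, γ^t·E[r] = 3.333333, running G = 3.333333
t=1: π = [0.2431, 0.2431, 0.1736, 0.1528, 0.1875], E[r] = 3.6250, γ^t·E[r] = 2.537500, running G = 5.870833
t=2: π = [0.2465, 0.2442, 0.1869, 0.1476, 0.1748], E[r] = 3.6481, γ^t·E[r] = 1.787593, running G = 7.658426
t=3: π = [0.2499, 0.2450, 0.1870, 0.1451, 0.1730], E[r] = 3.6492, γ^t·E[r] = 1.251679, running G = 8.910105
t=4: π = [0.2511, 0.2448, 0.1871, 0.1447, 0.1724], E[r] = 3.6489, γ^t·E[r] = 0.876109, running G = 9.786214
t=5: π = [0.2516, 0.2447, 0.1871, 0.1445, 0.1722], E[r] = 3.6487, γ^t·E[r] = 0.613244, running G = 10.399459
t=6: π = [0.2518, 0.2446, 0.1871, 0.1445, 0.1721], E[r] = 3.6487, γ^t·E[r] = 0.429262, running G = 10.828721

G = 10.8287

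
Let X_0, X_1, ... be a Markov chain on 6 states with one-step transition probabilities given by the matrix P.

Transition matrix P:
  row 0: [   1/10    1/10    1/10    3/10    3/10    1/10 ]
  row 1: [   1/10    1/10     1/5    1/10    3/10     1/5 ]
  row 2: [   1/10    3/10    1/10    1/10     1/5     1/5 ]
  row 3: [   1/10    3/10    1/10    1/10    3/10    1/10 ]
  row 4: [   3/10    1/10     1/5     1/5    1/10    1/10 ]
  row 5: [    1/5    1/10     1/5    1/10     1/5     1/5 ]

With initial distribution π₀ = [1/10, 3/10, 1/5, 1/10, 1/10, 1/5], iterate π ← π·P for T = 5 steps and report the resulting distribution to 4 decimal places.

π = [0.1596, 0.1615, 0.1533, 0.1545, 0.2251, 0.1461]

t=0: π = [0.1000, 0.3000, 0.2000, 0.1000, 0.1000, 0.2000]
t=1: π = [0.1400, 0.1600, 0.1600, 0.1300, 0.2400, 0.1700]
t=2: π = [0.1650, 0.1580, 0.1570, 0.1520, 0.2190, 0.1490]
t=3: π = [0.1587, 0.1618, 0.1526, 0.1549, 0.2256, 0.1464]
t=4: π = [0.1598, 0.1615, 0.1534, 0.1543, 0.2250, 0.1461]
t=5: π = [0.1596, 0.1615, 0.1533, 0.1545, 0.2251, 0.1461]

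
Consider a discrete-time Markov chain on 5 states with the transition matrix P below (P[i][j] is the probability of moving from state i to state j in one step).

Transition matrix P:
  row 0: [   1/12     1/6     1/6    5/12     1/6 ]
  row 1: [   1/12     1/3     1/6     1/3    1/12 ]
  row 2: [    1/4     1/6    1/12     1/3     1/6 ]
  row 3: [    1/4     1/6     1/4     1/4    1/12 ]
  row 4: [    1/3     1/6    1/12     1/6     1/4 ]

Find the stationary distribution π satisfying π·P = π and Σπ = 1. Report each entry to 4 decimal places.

Balance equations π_j = Σ_i π_i·P[i][j]:
  π_0 = 1/12·π_0 + 1/12·π_1 + 1/4·π_2 + 1/4·π_3 + 1/3·π_4
  π_1 = 1/6·π_0 + 1/3·π_1 + 1/6·π_2 + 1/6·π_3 + 1/6·π_4
  π_2 = 1/6·π_0 + 1/6·π_1 + 1/12·π_2 + 1/4·π_3 + 1/12·π_4
  π_3 = 5/12·π_0 + 1/3·π_1 + 1/3·π_2 + 1/4·π_3 + 1/6·π_4
  normalize: π_0 + π_1 + π_2 + π_3 + π_4 = 1
Solving the linear system gives exactly π = [386/1975, 1/5, 329/1975, 596/1975, 269/1975].

π = [0.1954, 0.2000, 0.1666, 0.3018, 0.1362]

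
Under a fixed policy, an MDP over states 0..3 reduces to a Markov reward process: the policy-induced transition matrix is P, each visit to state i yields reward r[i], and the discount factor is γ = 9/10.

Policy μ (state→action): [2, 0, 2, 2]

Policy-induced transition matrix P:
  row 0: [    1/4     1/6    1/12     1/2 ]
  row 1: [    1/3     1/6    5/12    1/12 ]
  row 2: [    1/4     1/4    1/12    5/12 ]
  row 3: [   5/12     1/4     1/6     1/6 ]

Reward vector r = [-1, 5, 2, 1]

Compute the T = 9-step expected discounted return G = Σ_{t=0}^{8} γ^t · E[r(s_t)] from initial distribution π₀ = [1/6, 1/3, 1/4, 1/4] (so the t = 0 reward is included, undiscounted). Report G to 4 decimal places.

t=0: π = [0.1667, 0.3333, 0.2500, 0.2500], E[r] = 2.2500, γ^t·E[r] = 2.250000, running G = 2.250000
t=1: π = [0.3194, 0.2083, 0.2153, 0.2569], E[r] = 1.4097, γ^t·E[r] = 1.268750, running G = 3.518750
t=2: π = [0.3102, 0.2060, 0.1742, 0.3096], E[r] = 1.3779, γ^t·E[r] = 1.116094, running G = 4.634844
t=3: π = [0.3188, 0.2070, 0.1778, 0.2964], E[r] = 1.3682, γ^t·E[r] = 0.997418, running G = 5.632262
t=4: π = [0.3167, 0.2062, 0.1770, 0.3001], E[r] = 1.3685, γ^t·E[r] = 0.897853, running G = 6.530115
t=5: π = [0.3172, 0.2064, 0.1771, 0.2993], E[r] = 1.3684, γ^t·E[r] = 0.808018, running G = 7.338132
t=6: π = [0.3171, 0.2064, 0.1771, 0.2995], E[r] = 1.3684, γ^t·E[r] = 0.727208, running G = 8.065341
t=7: π = [0.3171, 0.2064, 0.1771, 0.2994], E[r] = 1.3684, γ^t·E[r] = 0.654491, running G = 8.719831
t=8: π = [0.3171, 0.2064, 0.1771, 0.2994], E[r] = 1.3684, γ^t·E[r] = 0.589041, running G = 9.308872

G = 9.3089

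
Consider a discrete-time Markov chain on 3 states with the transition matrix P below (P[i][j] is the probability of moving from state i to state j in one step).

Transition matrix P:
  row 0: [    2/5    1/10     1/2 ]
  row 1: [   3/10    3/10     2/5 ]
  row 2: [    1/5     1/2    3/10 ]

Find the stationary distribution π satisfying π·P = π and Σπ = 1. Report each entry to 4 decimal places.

π = [0.2900, 0.3200, 0.3900]

Balance equations π_j = Σ_i π_i·P[i][j]:
  π_0 = 2/5·π_0 + 3/10·π_1 + 1/5·π_2
  π_1 = 1/10·π_0 + 3/10·π_1 + 1/2·π_2
  normalize: π_0 + π_1 + π_2 = 1
Solving the linear system gives exactly π = [29/100, 8/25, 39/100].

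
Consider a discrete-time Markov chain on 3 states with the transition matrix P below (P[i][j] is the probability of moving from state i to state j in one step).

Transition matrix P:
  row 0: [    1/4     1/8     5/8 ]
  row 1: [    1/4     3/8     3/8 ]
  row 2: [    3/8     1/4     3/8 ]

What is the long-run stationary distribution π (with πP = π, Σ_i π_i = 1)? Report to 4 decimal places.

Balance equations π_j = Σ_i π_i·P[i][j]:
  π_0 = 1/4·π_0 + 1/4·π_1 + 3/8·π_2
  π_1 = 1/8·π_0 + 3/8·π_1 + 1/4·π_2
  normalize: π_0 + π_1 + π_2 = 1
Solving the linear system gives exactly π = [19/62, 15/62, 14/31].

π = [0.3065, 0.2419, 0.4516]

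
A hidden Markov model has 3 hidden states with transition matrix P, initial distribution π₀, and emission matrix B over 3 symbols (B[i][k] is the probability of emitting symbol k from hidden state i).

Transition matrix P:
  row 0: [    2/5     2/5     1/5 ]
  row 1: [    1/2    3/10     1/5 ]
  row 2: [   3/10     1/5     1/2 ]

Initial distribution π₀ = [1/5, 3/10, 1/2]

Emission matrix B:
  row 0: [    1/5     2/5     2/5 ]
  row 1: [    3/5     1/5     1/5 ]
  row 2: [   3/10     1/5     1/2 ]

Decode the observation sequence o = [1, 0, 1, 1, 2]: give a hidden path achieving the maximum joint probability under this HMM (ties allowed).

path = [0, 1, 0, 0, 0]

t=0: δ = [8.000e-02, 6.000e-02, 1.000e-01]  (obs o_0=1)
t=1: δ = [6.400e-03, 1.920e-02, 1.500e-02]  ψ = [0, 0, 2]  (obs o_1=0)
t=2: δ = [3.840e-03, 1.152e-03, 1.500e-03]  ψ = [1, 1, 2]  (obs o_2=1)
t=3: δ = [6.144e-04, 3.072e-04, 1.536e-04]  ψ = [0, 0, 0]  (obs o_3=1)
t=4: δ = [9.830e-05, 4.915e-05, 6.144e-05]  ψ = [0, 0, 0]  (obs o_4=2)
backtrack: best end state = 0; path = [0, 1, 0, 0, 0]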